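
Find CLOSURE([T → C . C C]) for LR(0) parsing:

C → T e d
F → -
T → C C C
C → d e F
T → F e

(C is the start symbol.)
Start with: [T → C . C C]
  [T → C . C C] has the dot before C: add [C → . T e d], [C → . d e F]
  [C → . T e d] has the dot before T: add [T → . C C C], [T → . F e]
  [T → . F e] has the dot before F: add [F → . -]
No further items can be added.

CLOSURE = { [C → . T e d], [C → . d e F], [F → . -], [T → . C C C], [T → . F e], [T → C . C C] }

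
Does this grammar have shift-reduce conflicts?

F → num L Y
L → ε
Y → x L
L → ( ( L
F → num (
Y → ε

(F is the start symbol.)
Yes — I2: [L → .] vs [F → num . (]; I3: [F → num ( .] vs [L → ( . ( L]; I4: [Y → .] vs [Y → . x L]; I6: [L → .] vs [L → . ( ( L]; I9: [L → .] vs [L → . ( ( L]

A shift-reduce conflict occurs when an LR(0) state has both:
  - a complete (reduce) item [A → α .] (dot at the end), and
  - a shift item [B → β . c γ] (dot before a terminal).

Augment with F' → F and build the canonical LR(0) collection (I0 = CLOSURE({[F' → . F]}), then GOTO on every symbol after a dot until no new states appear). It has 11 states:
  I0: { [F → . num (], [F → . num L Y], [F' → . F] }  — shift
  I1: { [F' → F .] }  — accept
  I2: { [F → num . (], [F → num . L Y], [L → . ( ( L], [L → .] }  — shift, reduce
  I3: { [F → num ( .], [L → ( . ( L] }  — shift, reduce
  I4: { [F → num L . Y], [Y → . x L], [Y → .] }  — shift, reduce
  I5: { [F → num L Y .] }  — reduce
  I6: { [L → . ( ( L], [L → .], [Y → x . L] }  — shift, reduce
  I7: { [L → ( . ( L] }  — shift
  I8: { [Y → x L .] }  — reduce
  I9: { [L → ( ( . L], [L → . ( ( L], [L → .] }  — shift, reduce
  I10: { [L → ( ( L .] }  — reduce

I2 contains reduce item [L → .] and shift items [F → num . (], [L → . ( ( L] — shift-reduce conflict.
I3 contains reduce item [F → num ( .] and shift item [L → ( . ( L] — shift-reduce conflict.
I4 contains reduce item [Y → .] and shift item [Y → . x L] — shift-reduce conflict.
I6 contains reduce item [L → .] and shift item [L → . ( ( L] — shift-reduce conflict.
I9 contains reduce item [L → .] and shift item [L → . ( ( L] — shift-reduce conflict.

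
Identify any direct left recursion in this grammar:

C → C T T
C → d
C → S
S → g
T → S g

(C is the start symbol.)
Direct left recursion occurs when N → N α for some non-terminal N (the right-hand side begins with the left-hand side itself).

C → C T T: LEFT RECURSIVE (starts with C)
C → d: starts with d
C → S: starts with S
S → g: starts with g
T → S g: starts with S

The grammar has direct left recursion on: C.

Answer: Yes, C is left-recursive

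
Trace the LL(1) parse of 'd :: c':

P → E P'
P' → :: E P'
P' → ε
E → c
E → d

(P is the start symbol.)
LL(1) parsing maintains a stack (initially the start symbol over $) and the input. At each step: if the stack top is a terminal, match it against the current input token; if it is a non-terminal N, replace it with the RHS of M[N, lookahead] (the unique production whose predict set contains the lookahead).

Stack is shown with the top on the left.

Stack      Input     Action
---------------------------
P $        d :: c $  output P → E P'
E P' $     d :: c $  output E → d
d P' $     d :: c $  match 'd'
P' $       :: c $    output P' → :: E P'
:: E P' $  :: c $    match '::'
E P' $     c $       output E → c
c P' $     c $       match 'c'
P' $       $         output P' → ε
$          $         accept

The string is accepted.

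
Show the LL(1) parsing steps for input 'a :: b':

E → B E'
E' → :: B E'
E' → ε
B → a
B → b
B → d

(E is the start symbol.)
Stack is shown with the top on the left.

Stack      Input     Action
---------------------------
E $        a :: b $  output E → B E'
B E' $     a :: b $  output B → a
a E' $     a :: b $  match 'a'
E' $       :: b $    output E' → :: B E'
:: B E' $  :: b $    match '::'
B E' $     b $       output B → b
b E' $     b $       match 'b'
E' $       $         output E' → ε
$          $         accept

The string is accepted.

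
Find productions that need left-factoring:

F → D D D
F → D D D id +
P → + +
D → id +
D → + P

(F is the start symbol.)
Yes, F has productions with common prefix 'D D D'

Left-factoring is needed when two productions for the same non-terminal
share a common prefix on the right-hand side.

Productions for F:
  F → D D D
  F → D D D id +
Productions for D:
  D → id +
  D → + P

Found common prefix 'D D D' in productions for F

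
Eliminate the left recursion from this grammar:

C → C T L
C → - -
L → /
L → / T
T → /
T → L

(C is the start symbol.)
C → - - C'
C' → T L C'
C' → ε
L → /
L → / T
T → /
T → L

C is directly left-recursive. The standard transformation for
  A → A α₁ | ... | A α_m | β₁ | ... | β_n
is
  A  → β₁ A' | ... | β_n A'
  A' → α₁ A' | ... | α_m A' | ε

C → - - becomes C → - - C'
C → C T L becomes C' → T L C'
Add C' → ε

Productions for other non-terminals are unchanged:
  L → /
  L → / T
  T → /
  T → L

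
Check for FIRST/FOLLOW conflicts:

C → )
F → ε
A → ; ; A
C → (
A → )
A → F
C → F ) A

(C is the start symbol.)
No FIRST/FOLLOW conflicts.

A FIRST/FOLLOW conflict occurs when a non-terminal N has a nullable alternative N → β (β ⇒* ε) and another alternative N → α with FIRST(α) ∩ FOLLOW(N) ≠ ∅: on such a lookahead the parser cannot decide between expanding α and letting N vanish via β.

Nullable non-terminals: A, F.
FIRST sets used below: FIRST(F) = { ε }

A: nullable alternative(s) A → F; FOLLOW(A) = { $ }
  A → ; ; A: FIRST \ {ε} = { ';' } — disjoint from FOLLOW(A)
  A → ): FIRST \ {ε} = { ')' } — disjoint from FOLLOW(A)
  A → F: FIRST \ {ε} = { } — this is the only nullable alternative, skip
F has a nullable alternative but only one production, so nothing to check.

C has no nullable alternative, so no FIRST/FOLLOW check is needed there.

No FIRST/FOLLOW conflicts found.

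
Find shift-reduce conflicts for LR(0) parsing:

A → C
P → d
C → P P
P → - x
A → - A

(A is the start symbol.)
No shift-reduce conflicts

A shift-reduce conflict occurs when an LR(0) state has both:
  - a complete (reduce) item [A → α .] (dot at the end), and
  - a shift item [B → β . c γ] (dot before a terminal).

Augment with A' → A and build the canonical LR(0) collection (I0 = CLOSURE({[A' → . A]}), then GOTO on every symbol after a dot until no new states appear). It has 10 states:
  I0: { [A → . - A], [A → . C], [A' → . A], [C → . P P], [P → . - x], [P → . d] }  — shift
  I1: { [A → - . A], [A → . - A], [A → . C], [C → . P P], [P → - . x], [P → . - x], [P → . d] }  — shift
  I2: { [A' → A .] }  — accept
  I3: { [A → C .] }  — reduce
  I4: { [C → P . P], [P → . - x], [P → . d] }  — shift
  I5: { [P → d .] }  — reduce
  I6: { [P → - . x] }  — shift
  I7: { [C → P P .] }  — reduce
  I8: { [P → - x .] }  — reduce
  I9: { [A → - A .] }  — reduce

No state contains both a complete item and a shift item.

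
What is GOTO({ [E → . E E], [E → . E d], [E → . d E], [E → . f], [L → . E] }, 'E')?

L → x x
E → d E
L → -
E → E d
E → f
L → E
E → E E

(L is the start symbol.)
{ [E → . E E], [E → . E d], [E → . d E], [E → . f], [E → E . E], [E → E . d], [L → E .] }

GOTO(I, 'E') = CLOSURE({ [A → αX.β] : [A → α.Xβ] ∈ I, X = 'E' })

Items with dot before 'E', with the dot advanced:
  [E → . E E] → [E → E . E]
  [E → . E d] → [E → E . d]
  [L → . E] → [L → E .]
Closure of the advanced items:
  [E → E . E] has the dot before E: add [E → . d E], [E → . E d], [E → . f], [E → . E E]

GOTO = { [E → . E E], [E → . E d], [E → . d E], [E → . f], [E → E . E], [E → E . d], [L → E .] }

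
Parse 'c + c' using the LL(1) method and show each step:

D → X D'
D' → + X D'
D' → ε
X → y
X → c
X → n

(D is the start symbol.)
LL(1) parsing maintains a stack (initially the start symbol over $) and the input. At each step: if the stack top is a terminal, match it against the current input token; if it is a non-terminal N, replace it with the RHS of M[N, lookahead] (the unique production whose predict set contains the lookahead).

Stack is shown with the top on the left.

Stack     Input    Action
-------------------------
D $       c + c $  output D → X D'
X D' $    c + c $  output X → c
c D' $    c + c $  match 'c'
D' $      + c $    output D' → + X D'
+ X D' $  + c $    match '+'
X D' $    c $      output X → c
c D' $    c $      match 'c'
D' $      $        output D' → ε
$         $        accept

The string is accepted.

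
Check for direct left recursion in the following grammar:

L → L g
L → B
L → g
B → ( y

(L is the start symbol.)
Direct left recursion occurs when N → N α for some non-terminal N (the right-hand side begins with the left-hand side itself).

L → L g: LEFT RECURSIVE (starts with L)
L → B: starts with B
L → g: starts with g
B → ( y: starts with '('

The grammar has direct left recursion on: L.

Answer: Yes, L is left-recursive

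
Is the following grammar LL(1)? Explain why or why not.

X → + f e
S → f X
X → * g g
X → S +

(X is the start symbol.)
Relevant sets:
  FIRST(S) = { 'f' }

For X:
  PREDICT(X → '+' f e) = { '+' }
  PREDICT(X → '*' g g) = { '*' }
  PREDICT(X → S '+') = { 'f' }
S has a single production, so nothing to check there.

All predict sets are disjoint. The grammar IS LL(1).

Answer: Yes, the grammar is LL(1).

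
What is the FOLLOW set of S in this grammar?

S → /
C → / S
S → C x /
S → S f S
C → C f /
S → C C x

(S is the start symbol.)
S is the start symbol, so $ ∈ FOLLOW(S).
In C → / S: S is at the end, add FOLLOW(C)
In S → S f S: S is followed by f S, add FIRST(f S) \ {ε} = { 'f' }
In S → S f S: S is at the end; this adds FOLLOW(S) to itself — nothing new

The FOLLOW sets referred to above (computed the same way, to a fixed point):
  FOLLOW(C) = { '/', 'f', 'x' }

Taking the union: FOLLOW(S) = { $, '/', 'f', 'x' }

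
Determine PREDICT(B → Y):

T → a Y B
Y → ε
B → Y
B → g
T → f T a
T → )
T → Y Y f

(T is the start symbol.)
{ $, 'a' }

PREDICT(B → Y) = (FIRST(RHS) \ {ε}) ∪ (FOLLOW(B) if ε ∈ FIRST(RHS), i.e. RHS ⇒* ε)
FIRST(Y) = { ε }
FIRST(Y) = { ε }
ε ∈ FIRST(Y) (the right-hand side is nullable), so add FOLLOW(B) = { $, 'a' }
PREDICT(B → Y) = { $, 'a' }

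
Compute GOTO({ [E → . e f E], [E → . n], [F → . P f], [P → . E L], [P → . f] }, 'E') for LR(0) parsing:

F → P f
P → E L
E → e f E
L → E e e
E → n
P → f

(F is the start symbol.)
{ [E → . e f E], [E → . n], [L → . E e e], [P → E . L] }

GOTO(I, 'E') = CLOSURE({ [A → αX.β] : [A → α.Xβ] ∈ I, X = 'E' })

Items with dot before 'E', with the dot advanced:
  [P → . E L] → [P → E . L]
Closure of the advanced items:
  [P → E . L] has the dot before L: add [L → . E e e]
  [L → . E e e] has the dot before E: add [E → . e f E], [E → . n]

GOTO = { [E → . e f E], [E → . n], [L → . E e e], [P → E . L] }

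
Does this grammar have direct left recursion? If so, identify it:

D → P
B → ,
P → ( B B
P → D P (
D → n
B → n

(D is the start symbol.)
No direct left recursion

D → P: starts with P
B → ,: starts with ','
P → ( B B: starts with '('
P → D P (: starts with D
D → n: starts with n
B → n: starts with n

No direct left recursion found.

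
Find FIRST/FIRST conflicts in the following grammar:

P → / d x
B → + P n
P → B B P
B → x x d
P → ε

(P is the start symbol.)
No FIRST/FIRST conflicts.

A FIRST/FIRST conflict occurs when two productions N → α and N → β for the same non-terminal have FIRST(α) ∩ FIRST(β) ≠ ∅ (with ε ∈ FIRST of a nullable right-hand side, so two nullable alternatives also conflict).

FIRST sets of the non-terminals at (or reachable through a nullable prefix from) the front of some alternative:
  FIRST(B) = { '+', 'x' }

Productions for P:
  P → / d x: FIRST = { '/' }
  P → B B P: FIRST = { '+', 'x' }
  P → ε: FIRST = { ε }
Productions for B:
  B → + P n: FIRST = { '+' }
  B → x x d: FIRST = { 'x' }

All alternatives of each non-terminal have pairwise disjoint FIRST sets.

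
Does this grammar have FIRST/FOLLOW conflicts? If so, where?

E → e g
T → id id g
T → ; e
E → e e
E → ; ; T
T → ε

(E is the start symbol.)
A FIRST/FOLLOW conflict occurs when a non-terminal N has a nullable alternative N → β (β ⇒* ε) and another alternative N → α with FIRST(α) ∩ FOLLOW(N) ≠ ∅: on such a lookahead the parser cannot decide between expanding α and letting N vanish via β.

Nullable non-terminals: T.

T: nullable alternative(s) T → ε; FOLLOW(T) = { $ }
  T → id id g: FIRST \ {ε} = { 'id' } — disjoint from FOLLOW(T)
  T → ; e: FIRST \ {ε} = { ';' } — disjoint from FOLLOW(T)
  T → ε: FIRST \ {ε} = { } — this is the only nullable alternative, skip

E has no nullable alternative, so no FIRST/FOLLOW check is needed there.

No FIRST/FOLLOW conflicts found.

Answer: No FIRST/FOLLOW conflicts.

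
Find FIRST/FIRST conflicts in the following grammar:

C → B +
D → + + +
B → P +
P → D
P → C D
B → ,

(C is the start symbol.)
Yes. B → P '+' / B → ',' on { ',' }; P → D / P → C D on { '+' }

A FIRST/FIRST conflict occurs when two productions N → α and N → β for the same non-terminal have FIRST(α) ∩ FIRST(β) ≠ ∅ (with ε ∈ FIRST of a nullable right-hand side, so two nullable alternatives also conflict).

FIRST sets of the non-terminals at (or reachable through a nullable prefix from) the front of some alternative:
  FIRST(P) = { '+', ',' }
  FIRST(D) = { '+' }
  FIRST(C) = { '+', ',' }

Productions for B:
  B → P +: FIRST = { '+', ',' }
  B → ,: FIRST = { ',' }
Productions for P:
  P → D: FIRST = { '+' }
  P → C D: FIRST = { '+', ',' }
C, D have only one production, so no FIRST/FIRST conflict is possible there.

Conflict for B: B → P + and B → ,
  Overlap: { ',' }
Conflict for P: P → D and P → C D
  Overlap: { '+' }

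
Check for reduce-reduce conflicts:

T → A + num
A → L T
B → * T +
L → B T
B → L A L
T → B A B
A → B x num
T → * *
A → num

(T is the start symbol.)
No reduce-reduce conflicts

Augment with T' → T and build the canonical LR(0) collection (I0 = CLOSURE({[T' → . T]}), then GOTO on every symbol after a dot until no new states appear). It has 25 states:
  I0: { [A → . B x num], [A → . L T], [A → . num], [B → . * T +], [B → . L A L], [L → . B T], [T → . * *], [T → . A + num], [T → . B A B], [T' → . T] }  — shift
  I1: { [A → . B x num], [A → . L T], [A → . num], [B → * . T +], [B → . * T +], [B → . L A L], [L → . B T], [T → * . *], [T → . * *], [T → . A + num], [T → . B A B] }  — shift
  I2: { [T → A . + num] }  — shift
  I3: { [A → . B x num], [A → . L T], [A → . num], [A → B . x num], [B → . * T +], [B → . L A L], [L → . B T], [L → B . T], [T → . * *], [T → . A + num], [T → . B A B], [T → B . A B] }  — shift
  I4: { [A → . B x num], [A → . L T], [A → . num], [A → L . T], [B → . * T +], [B → . L A L], [B → L . A L], [L → . B T], [T → . * *], [T → . A + num], [T → . B A B] }  — shift
  I5: { [T' → T .] }  — accept
  I6: { [A → num .] }  — reduce
  I7: { [B → . * T +], [B → . L A L], [B → L A . L], [L → . B T], [T → A . + num] }  — shift
  I8: { [A → L T .] }  — reduce
  I9: { [A → . B x num], [A → . L T], [A → . num], [B → * . T +], [B → . * T +], [B → . L A L], [L → . B T], [T → . * *], [T → . A + num], [T → . B A B] }  — shift
  I10: { [T → A + . num] }  — shift
  I11: { [A → . B x num], [A → . L T], [A → . num], [B → . * T +], [B → . L A L], [L → . B T], [L → B . T], [T → . * *], [T → . A + num], [T → . B A B] }  — shift
  I12: { [A → . B x num], [A → . L T], [A → . num], [B → . * T +], [B → . L A L], [B → L . A L], [B → L A L .], [L → . B T] }  — shift, reduce
  I13: { [B → . * T +], [B → . L A L], [B → L A . L], [L → . B T] }  — shift
  I14: { [A → . B x num], [A → . L T], [A → . num], [A → B . x num], [B → . * T +], [B → . L A L], [L → . B T], [L → B . T], [T → . * *], [T → . A + num], [T → . B A B] }  — shift
  I15: { [L → B T .] }  — reduce
  I16: { [A → B x . num] }  — shift
  I17: { [A → B x num .] }  — reduce
  I18: { [T → A + num .] }  — reduce
  I19: { [B → * T . +] }  — shift
  I20: { [B → * T + .] }  — reduce
  I21: { [B → . * T +], [B → . L A L], [L → . B T], [T → A . + num], [T → B A . B] }  — shift
  I22: { [A → . B x num], [A → . L T], [A → . num], [B → . * T +], [B → . L A L], [L → . B T], [L → B . T], [T → . * *], [T → . A + num], [T → . B A B], [T → B A B .] }  — shift, reduce
  I23: { [A → . B x num], [A → . L T], [A → . num], [B → . * T +], [B → . L A L], [B → L . A L], [L → . B T] }  — shift
  I24: { [A → . B x num], [A → . L T], [A → . num], [B → * . T +], [B → . * T +], [B → . L A L], [L → . B T], [T → * * .], [T → * . *], [T → . * *], [T → . A + num], [T → . B A B] }  — shift, reduce

No state contains more than one complete item.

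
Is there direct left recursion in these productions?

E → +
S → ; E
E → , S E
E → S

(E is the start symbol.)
No direct left recursion

E → +: starts with '+'
S → ; E: starts with ';'
E → , S E: starts with ','
E → S: starts with S

No direct left recursion found.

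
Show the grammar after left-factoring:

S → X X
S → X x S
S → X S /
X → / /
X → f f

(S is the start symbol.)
S → X S'
S' → X
S' → x S
S' → S /
X → / /
X → f f

Left-factoring transforms A → αβ₁ | αβ₂ into A → αA' and A' → β₁ | β₂
(α is the longest common prefix among the alternatives). Repeat until
no nonterminal has two alternatives with a common prefix.

Round 1: S has alternatives sharing prefix 'X'. Introduce S': S → X S'
  Add: S' → X
  Add: S' → x S
  Add: S' → S /

No remaining common prefixes — done.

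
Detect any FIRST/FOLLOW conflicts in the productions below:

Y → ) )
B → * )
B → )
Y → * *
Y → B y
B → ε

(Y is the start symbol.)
No FIRST/FOLLOW conflicts.

Nullable non-terminals: B.

B: nullable alternative(s) B → ε; FOLLOW(B) = { 'y' }
  B → * ): FIRST \ {ε} = { '*' } — disjoint from FOLLOW(B)
  B → ): FIRST \ {ε} = { ')' } — disjoint from FOLLOW(B)
  B → ε: FIRST \ {ε} = { } — this is the only nullable alternative, skip

Y has no nullable alternative, so no FIRST/FOLLOW check is needed there.

No FIRST/FOLLOW conflicts found.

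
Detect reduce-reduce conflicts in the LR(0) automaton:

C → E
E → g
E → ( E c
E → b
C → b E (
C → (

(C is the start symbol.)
No reduce-reduce conflicts

A reduce-reduce conflict occurs when an LR(0) state has two complete items [A → α .] and [B → β .] — both call for a reduction, and with no lookahead the parser cannot choose between them.

Augment with C' → C and build the canonical LR(0) collection (I0 = CLOSURE({[C' → . C]}), then GOTO on every symbol after a dot until no new states appear). It has 12 states:
  I0: { [C → . (], [C → . E], [C → . b E (], [C' → . C], [E → . ( E c], [E → . b], [E → . g] }  — shift
  I1: { [C → ( .], [E → ( . E c], [E → . ( E c], [E → . b], [E → . g] }  — shift, reduce
  I2: { [C' → C .] }  — accept
  I3: { [C → E .] }  — reduce
  I4: { [C → b . E (], [E → . ( E c], [E → . b], [E → . g], [E → b .] }  — shift, reduce
  I5: { [E → g .] }  — reduce
  I6: { [E → ( . E c], [E → . ( E c], [E → . b], [E → . g] }  — shift
  I7: { [C → b E . (] }  — shift
  I8: { [E → b .] }  — reduce
  I9: { [C → b E ( .] }  — reduce
  I10: { [E → ( E . c] }  — shift
  I11: { [E → ( E c .] }  — reduce

No state contains more than one complete item.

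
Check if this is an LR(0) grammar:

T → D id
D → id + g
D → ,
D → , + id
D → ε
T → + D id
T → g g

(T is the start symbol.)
Augment with T' → T and build the canonical LR(0) collection (I0 = CLOSURE({[T' → . T]}), then GOTO on every symbol after a dot until no new states appear). It has 15 states:
  I0: { [D → . , + id], [D → . ,], [D → . id + g], [D → .], [T → . + D id], [T → . D id], [T → . g g], [T' → . T] }  — shift, reduce
  I1: { [D → . , + id], [D → . ,], [D → . id + g], [D → .], [T → + . D id] }  — shift, reduce
  I2: { [D → , . + id], [D → , .] }  — shift, reduce
  I3: { [T → D . id] }  — shift
  I4: { [T' → T .] }  — accept
  I5: { [T → g . g] }  — shift
  I6: { [D → id . + g] }  — shift
  I7: { [D → id + . g] }  — shift
  I8: { [D → id + g .] }  — reduce
  I9: { [T → g g .] }  — reduce
  I10: { [T → D id .] }  — reduce
  I11: { [D → , + . id] }  — shift
  I12: { [D → , + id .] }  — reduce
  I13: { [T → + D . id] }  — shift
  I14: { [T → + D id .] }  — reduce

Conflict in state I0:
  Shift-reduce conflict between [D → .] and [D → . ,]
So the grammar is NOT LR(0).

Answer: No. Shift-reduce conflict between [D → .] and [D → . ,]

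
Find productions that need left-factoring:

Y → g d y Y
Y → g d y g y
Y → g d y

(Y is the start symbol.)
Left-factoring is needed when two productions for the same non-terminal
share a common prefix on the right-hand side.

Productions for Y:
  Y → g d y Y
  Y → g d y g y
  Y → g d y

Found common prefix 'g d y' in productions for Y

Answer: Yes, Y has productions with common prefix 'g d y'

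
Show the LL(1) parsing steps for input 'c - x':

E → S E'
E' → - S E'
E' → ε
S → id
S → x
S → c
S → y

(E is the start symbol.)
Stack is shown with the top on the left.

Stack     Input    Action
-------------------------
E $       c - x $  output E → S E'
S E' $    c - x $  output S → c
c E' $    c - x $  match 'c'
E' $      - x $    output E' → - S E'
- S E' $  - x $    match '-'
S E' $    x $      output S → x
x E' $    x $      match 'x'
E' $      $        output E' → ε
$         $        accept

The string is accepted.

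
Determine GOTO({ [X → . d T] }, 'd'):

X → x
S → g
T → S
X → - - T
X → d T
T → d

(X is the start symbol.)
{ [S → . g], [T → . S], [T → . d], [X → d . T] }

GOTO(I, 'd') = CLOSURE({ [A → αX.β] : [A → α.Xβ] ∈ I, X = 'd' })

Items with dot before 'd', with the dot advanced:
  [X → . d T] → [X → d . T]
Closure of the advanced items:
  [X → d . T] has the dot before T: add [T → . S], [T → . d]
  [T → . S] has the dot before S: add [S → . g]

GOTO = { [S → . g], [T → . S], [T → . d], [X → d . T] }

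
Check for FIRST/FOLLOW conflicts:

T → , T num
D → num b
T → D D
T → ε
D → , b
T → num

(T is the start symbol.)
Yes. T → D D with FOLLOW(T) on { 'num' }; T → num with FOLLOW(T) on { 'num' }

Nullable non-terminals: T.
FIRST sets used below: FIRST(D) = { ',', 'num' }

T: nullable alternative(s) T → ε; FOLLOW(T) = { $, 'num' }
  T → , T num: FIRST \ {ε} = { ',' } — disjoint from FOLLOW(T)
  T → D D: FIRST \ {ε} = { ',', 'num' } — overlaps FOLLOW(T) on { 'num' }: CONFLICT
  T → ε: FIRST \ {ε} = { } — this is the only nullable alternative, skip
  T → num: FIRST \ {ε} = { 'num' } — overlaps FOLLOW(T) on { 'num' }: CONFLICT

D has no nullable alternative, so no FIRST/FOLLOW check is needed there.

So the grammar has 2 FIRST/FOLLOW conflicts (marked CONFLICT above).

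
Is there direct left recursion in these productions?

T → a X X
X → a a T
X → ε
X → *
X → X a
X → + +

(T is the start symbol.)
Yes, X is left-recursive

Direct left recursion occurs when N → N α for some non-terminal N (the right-hand side begins with the left-hand side itself).

T → a X X: starts with a
X → a a T: starts with a
X → ε: starts with ε
X → *: starts with '*'
X → X a: LEFT RECURSIVE (starts with X)
X → + +: starts with '+'

The grammar has direct left recursion on: X.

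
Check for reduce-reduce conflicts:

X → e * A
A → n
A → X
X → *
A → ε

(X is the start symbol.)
A reduce-reduce conflict occurs when an LR(0) state has two complete items [A → α .] and [B → β .] — both call for a reduction, and with no lookahead the parser cannot choose between them.

Augment with X' → X and build the canonical LR(0) collection (I0 = CLOSURE({[X' → . X]}), then GOTO on every symbol after a dot until no new states appear). It has 8 states:
  I0: { [X → . *], [X → . e * A], [X' → . X] }  — shift
  I1: { [X → * .] }  — reduce
  I2: { [X' → X .] }  — accept
  I3: { [X → e . * A] }  — shift
  I4: { [A → . X], [A → . n], [A → .], [X → . *], [X → . e * A], [X → e * . A] }  — shift, reduce
  I5: { [X → e * A .] }  — reduce
  I6: { [A → X .] }  — reduce
  I7: { [A → n .] }  — reduce

No state contains more than one complete item.

Answer: No reduce-reduce conflicts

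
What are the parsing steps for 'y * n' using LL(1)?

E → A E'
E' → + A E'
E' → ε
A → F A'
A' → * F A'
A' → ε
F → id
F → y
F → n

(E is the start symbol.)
LL(1) parsing maintains a stack (initially the start symbol over $) and the input. At each step: if the stack top is a terminal, match it against the current input token; if it is a non-terminal N, replace it with the RHS of M[N, lookahead] (the unique production whose predict set contains the lookahead).

Stack is shown with the top on the left.

Stack        Input    Action
----------------------------
E $          y * n $  output E → A E'
A E' $       y * n $  output A → F A'
F A' E' $    y * n $  output F → y
y A' E' $    y * n $  match 'y'
A' E' $      * n $    output A' → * F A'
* F A' E' $  * n $    match '*'
F A' E' $    n $      output F → n
n A' E' $    n $      match 'n'
A' E' $      $        output A' → ε
E' $         $        output E' → ε
$            $        accept

The string is accepted.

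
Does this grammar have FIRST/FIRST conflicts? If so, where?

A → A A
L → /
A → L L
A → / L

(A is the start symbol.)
FIRST sets of the non-terminals at (or reachable through a nullable prefix from) the front of some alternative:
  FIRST(A) = { '/' }
  FIRST(L) = { '/' }

Productions for A:
  A → A A: FIRST = { '/' }
  A → L L: FIRST = { '/' }
  A → / L: FIRST = { '/' }
L has only one production, so no FIRST/FIRST conflict is possible there.

Conflict for A: A → A A and A → L L
  Overlap: { '/' }
Conflict for A: A → A A and A → / L
  Overlap: { '/' }
Conflict for A: A → L L and A → / L
  Overlap: { '/' }

Answer: Yes. A → A A / A → L L on { '/' }; A → A A / A → '/' L on { '/' }; A → L L / A → '/' L on { '/' }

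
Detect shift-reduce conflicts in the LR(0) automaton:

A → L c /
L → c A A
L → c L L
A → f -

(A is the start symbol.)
A shift-reduce conflict occurs when an LR(0) state has both:
  - a complete (reduce) item [A → α .] (dot at the end), and
  - a shift item [B → β . c γ] (dot before a terminal).

Augment with A' → A and build the canonical LR(0) collection (I0 = CLOSURE({[A' → . A]}), then GOTO on every symbol after a dot until no new states appear). It has 13 states:
  I0: { [A → . L c /], [A → . f -], [A' → . A], [L → . c A A], [L → . c L L] }  — shift
  I1: { [A' → A .] }  — accept
  I2: { [A → L . c /] }  — shift
  I3: { [A → . L c /], [A → . f -], [L → . c A A], [L → . c L L], [L → c . A A], [L → c . L L] }  — shift
  I4: { [A → f . -] }  — shift
  I5: { [A → f - .] }  — reduce
  I6: { [A → . L c /], [A → . f -], [L → . c A A], [L → . c L L], [L → c A . A] }  — shift
  I7: { [A → L . c /], [L → . c A A], [L → . c L L], [L → c L . L] }  — shift
  I8: { [L → c L L .] }  — reduce
  I9: { [A → . L c /], [A → . f -], [A → L c . /], [L → . c A A], [L → . c L L], [L → c . A A], [L → c . L L] }  — shift
  I10: { [A → L c / .] }  — reduce
  I11: { [L → c A A .] }  — reduce
  I12: { [A → L c . /] }  — shift

No state contains both a complete item and a shift item.

Answer: No shift-reduce conflicts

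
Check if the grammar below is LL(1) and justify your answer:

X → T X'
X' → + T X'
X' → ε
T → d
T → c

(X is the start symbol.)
A grammar is LL(1) if for each non-terminal N with multiple productions, the predict sets of those productions are pairwise disjoint, where PREDICT(N → α) = (FIRST(α) \ {ε}) ∪ (FOLLOW(N) if α ⇒* ε).

Relevant sets:
  FOLLOW(X') = { $ }

For X':
  PREDICT(X' → '+' T X') = { '+' }
  PREDICT(X' → ε) = { $ }
For T:
  PREDICT(T → d) = { 'd' }
  PREDICT(T → c) = { 'c' }
X has a single production, so nothing to check there.

All predict sets are disjoint. The grammar IS LL(1).

Answer: Yes, the grammar is LL(1).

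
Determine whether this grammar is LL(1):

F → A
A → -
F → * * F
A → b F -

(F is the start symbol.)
A grammar is LL(1) if for each non-terminal N with multiple productions, the predict sets of those productions are pairwise disjoint, where PREDICT(N → α) = (FIRST(α) \ {ε}) ∪ (FOLLOW(N) if α ⇒* ε).

Relevant sets:
  FIRST(A) = { '-', 'b' }

For F:
  PREDICT(F → A) = { '-', 'b' }
  PREDICT(F → '*' '*' F) = { '*' }
For A:
  PREDICT(A → '-') = { '-' }
  PREDICT(A → b F '-') = { 'b' }

All predict sets are disjoint. The grammar IS LL(1).

Answer: Yes, the grammar is LL(1).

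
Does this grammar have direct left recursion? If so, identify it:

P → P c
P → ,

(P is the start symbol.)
Direct left recursion occurs when N → N α for some non-terminal N (the right-hand side begins with the left-hand side itself).

P → P c: LEFT RECURSIVE (starts with P)
P → ,: starts with ','

The grammar has direct left recursion on: P.

Answer: Yes, P is left-recursive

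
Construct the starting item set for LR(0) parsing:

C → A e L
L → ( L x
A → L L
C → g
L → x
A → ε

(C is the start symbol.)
First, augment the grammar with C' → C
I₀ = CLOSURE({ [C' → . C] }):
  [C' → . C] has the dot before C: add [C → . A e L], [C → . g]
  [C → . A e L] has the dot before A: add [A → . L L], [A → .]
  [A → . L L] has the dot before L: add [L → . ( L x], [L → . x]
No further items can be added.

I₀ = { [A → . L L], [A → .], [C → . A e L], [C → . g], [C' → . C], [L → . ( L x], [L → . x] }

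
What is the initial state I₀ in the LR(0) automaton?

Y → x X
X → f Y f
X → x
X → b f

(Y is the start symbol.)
First, augment the grammar with Y' → Y
I₀ = CLOSURE({ [Y' → . Y] }):
  [Y' → . Y] has the dot before Y: add [Y → . x X]
No further items can be added.

I₀ = { [Y → . x X], [Y' → . Y] }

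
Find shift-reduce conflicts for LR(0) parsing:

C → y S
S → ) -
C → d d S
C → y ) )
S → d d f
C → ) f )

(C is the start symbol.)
No shift-reduce conflicts

Augment with C' → C and build the canonical LR(0) collection (I0 = CLOSURE({[C' → . C]}), then GOTO on every symbol after a dot until no new states appear). It has 17 states:
  I0: { [C → . ) f )], [C → . d d S], [C → . y ) )], [C → . y S], [C' → . C] }  — shift
  I1: { [C → ) . f )] }  — shift
  I2: { [C' → C .] }  — accept
  I3: { [C → d . d S] }  — shift
  I4: { [C → y . ) )], [C → y . S], [S → . ) -], [S → . d d f] }  — shift
  I5: { [C → y ) . )], [S → ) . -] }  — shift
  I6: { [C → y S .] }  — reduce
  I7: { [S → d . d f] }  — shift
  I8: { [S → d d . f] }  — shift
  I9: { [S → d d f .] }  — reduce
  I10: { [C → y ) ) .] }  — reduce
  I11: { [S → ) - .] }  — reduce
  I12: { [C → d d . S], [S → . ) -], [S → . d d f] }  — shift
  I13: { [S → ) . -] }  — shift
  I14: { [C → d d S .] }  — reduce
  I15: { [C → ) f . )] }  — shift
  I16: { [C → ) f ) .] }  — reduce

No state contains both a complete item and a shift item.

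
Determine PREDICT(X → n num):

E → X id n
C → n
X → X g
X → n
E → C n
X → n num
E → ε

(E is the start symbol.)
{ 'n' }

PREDICT(X → n num) = (FIRST(RHS) \ {ε}) ∪ (FOLLOW(X) if ε ∈ FIRST(RHS), i.e. RHS ⇒* ε)
FIRST(n num) = { 'n' }
ε ∉ FIRST(n num), so FOLLOW(X) is not added.
PREDICT(X → n num) = { 'n' }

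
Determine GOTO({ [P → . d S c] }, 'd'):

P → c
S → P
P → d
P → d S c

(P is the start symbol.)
GOTO(I, 'd') = CLOSURE({ [A → αX.β] : [A → α.Xβ] ∈ I, X = 'd' })

Items with dot before 'd', with the dot advanced:
  [P → . d S c] → [P → d . S c]
Closure of the advanced items:
  [P → d . S c] has the dot before S: add [S → . P]
  [S → . P] has the dot before P: add [P → . c], [P → . d], [P → . d S c]

GOTO = { [P → . c], [P → . d S c], [P → . d], [P → d . S c], [S → . P] }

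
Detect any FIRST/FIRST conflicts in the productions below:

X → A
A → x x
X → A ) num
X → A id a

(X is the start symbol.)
Yes. X → A / X → A ')' num on { 'x' }; X → A / X → A id a on { 'x' }; X → A ')' num / X → A id a on { 'x' }

A FIRST/FIRST conflict occurs when two productions N → α and N → β for the same non-terminal have FIRST(α) ∩ FIRST(β) ≠ ∅ (with ε ∈ FIRST of a nullable right-hand side, so two nullable alternatives also conflict).

FIRST sets of the non-terminals at (or reachable through a nullable prefix from) the front of some alternative:
  FIRST(A) = { 'x' }

Productions for X:
  X → A: FIRST = { 'x' }
  X → A ) num: FIRST = { 'x' }
  X → A id a: FIRST = { 'x' }
A has only one production, so no FIRST/FIRST conflict is possible there.

Conflict for X: X → A and X → A ) num
  Overlap: { 'x' }
Conflict for X: X → A and X → A id a
  Overlap: { 'x' }
Conflict for X: X → A ) num and X → A id a
  Overlap: { 'x' }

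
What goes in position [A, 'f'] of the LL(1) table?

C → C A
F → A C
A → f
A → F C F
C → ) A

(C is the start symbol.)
A → f, A → F C F

To find M[A, 'f'], we find productions for A where 'f' is in the predict set (PREDICT(N → α) = (FIRST(α) \ {ε}) ∪ (FOLLOW(N) if α ⇒* ε)).

Relevant sets:
  FIRST(F) = { 'f' }

A → f: PREDICT = { 'f' }
  'f' is in predict set, so this production goes in M[A, 'f']
A → F C F: PREDICT = { 'f' }
  'f' is in predict set, so this production goes in M[A, 'f']

M[A, 'f'] = A → f, A → F C F  (a multiply-defined cell — the grammar is not LL(1))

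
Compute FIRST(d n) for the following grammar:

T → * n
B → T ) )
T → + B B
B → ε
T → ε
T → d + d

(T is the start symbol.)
To compute FIRST(d n), process the symbols left to right:
Symbol d is a terminal. Add 'd' and stop.
FIRST(d n) = { 'd' }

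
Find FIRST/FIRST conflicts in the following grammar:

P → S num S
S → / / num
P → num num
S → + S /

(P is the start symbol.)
A FIRST/FIRST conflict occurs when two productions N → α and N → β for the same non-terminal have FIRST(α) ∩ FIRST(β) ≠ ∅ (with ε ∈ FIRST of a nullable right-hand side, so two nullable alternatives also conflict).

FIRST sets of the non-terminals at (or reachable through a nullable prefix from) the front of some alternative:
  FIRST(S) = { '+', '/' }

Productions for P:
  P → S num S: FIRST = { '+', '/' }
  P → num num: FIRST = { 'num' }
Productions for S:
  S → / / num: FIRST = { '/' }
  S → + S /: FIRST = { '+' }

All alternatives of each non-terminal have pairwise disjoint FIRST sets.

Answer: No FIRST/FIRST conflicts.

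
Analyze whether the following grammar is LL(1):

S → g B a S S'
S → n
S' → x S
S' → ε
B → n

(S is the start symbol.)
No. Predict set conflict for S': { 'x' }

Relevant sets:
  FOLLOW(S') = { $, 'x' }

For S:
  PREDICT(S → g B a S S') = { 'g' }
  PREDICT(S → n) = { 'n' }
For S':
  PREDICT(S' → x S) = { 'x' }
  PREDICT(S' → ε) = { $, 'x' }
B has a single production, so nothing to check there.

Conflict found: Predict set conflict for S': { 'x' }
The grammar is NOT LL(1).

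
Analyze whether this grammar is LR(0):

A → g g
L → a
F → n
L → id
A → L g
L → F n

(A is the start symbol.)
Yes, the grammar is LR(0)

A grammar is LR(0) if no state in the canonical LR(0) collection has:
  - both a shift item (dot before a terminal) and a complete item (shift-reduce conflict), or
  - two or more complete items (reduce-reduce conflict; the accept item [A' → A .] counts as a complete item here).

Augment with A' → A and build the canonical LR(0) collection (I0 = CLOSURE({[A' → . A]}), then GOTO on every symbol after a dot until no new states appear). It has 11 states:
  I0: { [A → . L g], [A → . g g], [A' → . A], [F → . n], [L → . F n], [L → . a], [L → . id] }  — shift
  I1: { [A' → A .] }  — accept
  I2: { [L → F . n] }  — shift
  I3: { [A → L . g] }  — shift
  I4: { [L → a .] }  — reduce
  I5: { [A → g . g] }  — shift
  I6: { [L → id .] }  — reduce
  I7: { [F → n .] }  — reduce
  I8: { [A → g g .] }  — reduce
  I9: { [A → L g .] }  — reduce
  I10: { [L → F n .] }  — reduce

Every state is either a pure shift/goto state or contains exactly one complete item and nothing to shift — no conflicts. The grammar is LR(0).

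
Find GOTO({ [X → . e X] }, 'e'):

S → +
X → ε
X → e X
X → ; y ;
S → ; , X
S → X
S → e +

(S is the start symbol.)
GOTO(I, 'e') = CLOSURE({ [A → αX.β] : [A → α.Xβ] ∈ I, X = 'e' })

Items with dot before 'e', with the dot advanced:
  [X → . e X] → [X → e . X]
Closure of the advanced items:
  [X → e . X] has the dot before X: add [X → .], [X → . e X], [X → . ; y ;]

GOTO = { [X → . ; y ;], [X → . e X], [X → .], [X → e . X] }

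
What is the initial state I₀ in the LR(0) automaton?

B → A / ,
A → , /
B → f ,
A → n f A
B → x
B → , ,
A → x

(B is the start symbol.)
{ [A → . , /], [A → . n f A], [A → . x], [B → . , ,], [B → . A / ,], [B → . f ,], [B → . x], [B' → . B] }

First, augment the grammar with B' → B
I₀ = CLOSURE({ [B' → . B] }):
  [B' → . B] has the dot before B: add [B → . A / ,], [B → . f ,], [B → . x], [B → . , ,]
  [B → . A / ,] has the dot before A: add [A → . , /], [A → . n f A], [A → . x]
No further items can be added.

I₀ = { [A → . , /], [A → . n f A], [A → . x], [B → . , ,], [B → . A / ,], [B → . f ,], [B → . x], [B' → . B] }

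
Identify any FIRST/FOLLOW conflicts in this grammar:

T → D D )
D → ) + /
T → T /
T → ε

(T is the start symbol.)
Yes. T → T '/' with FOLLOW(T) on { '/' }

A FIRST/FOLLOW conflict occurs when a non-terminal N has a nullable alternative N → β (β ⇒* ε) and another alternative N → α with FIRST(α) ∩ FOLLOW(N) ≠ ∅: on such a lookahead the parser cannot decide between expanding α and letting N vanish via β.

Nullable non-terminals: T.
FIRST sets used below: FIRST(D) = { ')' }, FIRST(T) = { ')', '/', ε }

T: nullable alternative(s) T → ε; FOLLOW(T) = { $, '/' }
  T → D D ): FIRST \ {ε} = { ')' } — disjoint from FOLLOW(T)
  T → T /: FIRST \ {ε} = { ')', '/' } — overlaps FOLLOW(T) on { '/' }: CONFLICT
  T → ε: FIRST \ {ε} = { } — this is the only nullable alternative, skip

D has no nullable alternative, so no FIRST/FOLLOW check is needed there.

So the grammar has 1 FIRST/FOLLOW conflict (marked CONFLICT above).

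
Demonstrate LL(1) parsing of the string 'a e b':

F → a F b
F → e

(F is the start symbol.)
LL(1) parsing maintains a stack (initially the start symbol over $) and the input. At each step: if the stack top is a terminal, match it against the current input token; if it is a non-terminal N, replace it with the RHS of M[N, lookahead] (the unique production whose predict set contains the lookahead).

Stack is shown with the top on the left.

Stack    Input    Action
------------------------
F $      a e b $  output F → a F b
a F b $  a e b $  match 'a'
F b $    e b $    output F → e
e b $    e b $    match 'e'
b $      b $      match 'b'
$        $        accept

The string is accepted.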